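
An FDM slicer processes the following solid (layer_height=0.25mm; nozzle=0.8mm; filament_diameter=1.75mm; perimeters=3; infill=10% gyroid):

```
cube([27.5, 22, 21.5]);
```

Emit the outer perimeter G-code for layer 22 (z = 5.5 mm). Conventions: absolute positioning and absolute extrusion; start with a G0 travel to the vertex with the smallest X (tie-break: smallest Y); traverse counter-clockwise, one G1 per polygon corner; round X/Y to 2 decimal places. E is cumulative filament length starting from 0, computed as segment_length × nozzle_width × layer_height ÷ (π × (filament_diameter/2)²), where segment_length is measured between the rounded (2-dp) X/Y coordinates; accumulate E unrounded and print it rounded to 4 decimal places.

At z = 5.5 mm: the cube (footprint 27.5×22) is included at this height. The outline is a single polygon with 4 vertices. Extrusion per mm of travel: 0.8 × 0.25 / (π × 0.875²) = 0.083150. Accumulating E over each segment gives final E = 8.2319.

G0 X0.00 Y0.00 Z5.50
G1 X27.50 Y0.00 E2.2866
G1 X27.50 Y22.00 E4.1159
G1 X0.00 Y22.00 E6.4026
G1 X0.00 Y0.00 E8.2319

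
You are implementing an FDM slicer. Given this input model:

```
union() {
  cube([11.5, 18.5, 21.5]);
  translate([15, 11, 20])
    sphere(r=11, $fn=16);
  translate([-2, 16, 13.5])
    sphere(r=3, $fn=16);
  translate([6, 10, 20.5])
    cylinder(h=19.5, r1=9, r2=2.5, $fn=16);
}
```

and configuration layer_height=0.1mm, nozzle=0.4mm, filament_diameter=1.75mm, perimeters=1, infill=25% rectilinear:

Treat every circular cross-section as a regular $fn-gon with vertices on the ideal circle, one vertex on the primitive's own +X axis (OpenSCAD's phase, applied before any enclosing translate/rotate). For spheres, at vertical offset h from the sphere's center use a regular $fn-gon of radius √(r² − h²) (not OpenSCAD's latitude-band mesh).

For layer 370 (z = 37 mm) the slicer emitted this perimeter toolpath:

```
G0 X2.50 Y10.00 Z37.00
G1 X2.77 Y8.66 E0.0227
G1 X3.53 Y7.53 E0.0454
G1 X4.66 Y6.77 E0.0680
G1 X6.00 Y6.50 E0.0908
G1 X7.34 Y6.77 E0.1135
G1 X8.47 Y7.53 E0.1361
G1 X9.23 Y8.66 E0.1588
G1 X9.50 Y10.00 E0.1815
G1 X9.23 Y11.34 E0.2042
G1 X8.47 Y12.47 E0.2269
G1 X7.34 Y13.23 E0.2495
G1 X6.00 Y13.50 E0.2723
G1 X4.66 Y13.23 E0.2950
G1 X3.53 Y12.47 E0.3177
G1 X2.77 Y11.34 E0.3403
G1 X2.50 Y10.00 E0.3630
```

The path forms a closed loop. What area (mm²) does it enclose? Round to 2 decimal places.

Apply the shoelace formula to the sequence of (X, Y) vertices; enclosed area = 37.43 mm².

37.43 mm²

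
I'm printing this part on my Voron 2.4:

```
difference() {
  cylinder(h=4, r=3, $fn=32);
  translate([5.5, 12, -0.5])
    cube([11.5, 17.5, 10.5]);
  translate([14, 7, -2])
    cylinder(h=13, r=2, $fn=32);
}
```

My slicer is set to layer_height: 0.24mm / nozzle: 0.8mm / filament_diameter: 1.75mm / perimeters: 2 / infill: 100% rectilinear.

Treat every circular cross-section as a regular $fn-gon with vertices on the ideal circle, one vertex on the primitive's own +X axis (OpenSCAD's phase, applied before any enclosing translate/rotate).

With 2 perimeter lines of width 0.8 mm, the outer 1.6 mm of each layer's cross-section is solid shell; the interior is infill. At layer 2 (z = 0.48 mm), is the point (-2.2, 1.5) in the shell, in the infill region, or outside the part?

At z = 0.48 mm: the cylinder: section is a regular 32-gon, circumradius r=3; the cube at (5.5, 12) is present — its section is the full 11.5×17.5 rectangle; the r=2 cylinder at (14, 7) contributes a regular 32-gon of circumradius 2; After the difference (first − rest): starting from the r=3 cylinder, the 11.5×17.5 cube at (5.5, 12) misses the remaining region (no effect); the r=2 cylinder at (14, 7) misses the remaining region (no effect) — 1 connected region. Overall, the cross-section is a single solid region. The nearest boundary edge runs (-2.49, 1.67)→(-2.12, 2.12); distance from the point to it = 0.33 mm. The point is inside the cross-section, 0.33 mm from the nearest boundary — within the 1.6 mm shell band (2 × 0.8).

shell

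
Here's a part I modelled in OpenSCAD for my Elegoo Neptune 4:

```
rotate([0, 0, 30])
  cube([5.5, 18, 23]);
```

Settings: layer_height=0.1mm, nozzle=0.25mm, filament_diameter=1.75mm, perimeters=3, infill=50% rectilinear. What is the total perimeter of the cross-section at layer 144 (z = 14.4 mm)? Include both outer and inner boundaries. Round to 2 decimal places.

At z = 14.4 mm: the cube is present — its section is the full 5.5×18 rectangle (perimeter 47.00 mm); (whole slice rotated 30° about Z — lengths, areas and connectivity unchanged). Overall, the cross-section is a single solid region. Total boundary length (outer) = 47.00 mm.

47.00 mm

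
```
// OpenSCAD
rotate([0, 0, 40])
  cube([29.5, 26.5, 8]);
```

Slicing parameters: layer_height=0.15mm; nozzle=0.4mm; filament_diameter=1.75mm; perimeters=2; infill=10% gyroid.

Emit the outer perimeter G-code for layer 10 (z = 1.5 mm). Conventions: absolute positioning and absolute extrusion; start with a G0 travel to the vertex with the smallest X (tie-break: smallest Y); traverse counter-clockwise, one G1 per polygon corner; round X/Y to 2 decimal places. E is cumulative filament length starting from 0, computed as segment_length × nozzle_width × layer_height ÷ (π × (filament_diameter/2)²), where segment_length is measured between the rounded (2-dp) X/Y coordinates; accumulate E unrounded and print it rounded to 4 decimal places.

G0 X-17.03 Y20.30 Z1.50
G1 X0.00 Y0.00 E0.6610
G1 X22.60 Y18.96 E1.3969
G1 X5.56 Y39.26 E2.0580
G1 X-17.03 Y20.30 E2.7937

At z = 1.5 mm: the 29.5×26.5 cube contributes its full rectangle; (rotated 40° about Z; rotation is an isometry so areas/perimeters/island counts are preserved). The outline is a single polygon with 4 vertices. Extrusion per mm of travel: 0.4 × 0.15 / (π × 0.875²) = 0.024945. Accumulating E over each segment gives final E = 2.7937.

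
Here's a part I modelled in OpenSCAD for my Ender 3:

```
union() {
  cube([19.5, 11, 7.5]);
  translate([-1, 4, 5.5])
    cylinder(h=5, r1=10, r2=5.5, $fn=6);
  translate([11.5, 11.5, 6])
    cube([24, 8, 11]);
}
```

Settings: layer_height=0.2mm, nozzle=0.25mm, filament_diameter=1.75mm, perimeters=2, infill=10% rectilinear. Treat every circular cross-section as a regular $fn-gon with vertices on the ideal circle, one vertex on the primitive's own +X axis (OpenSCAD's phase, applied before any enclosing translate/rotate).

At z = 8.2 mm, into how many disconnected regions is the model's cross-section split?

At z = 8.2 mm: the cube is not intersected at this z (z outside [0, 7.5]); the cone at (-1, 4) (r1=10→r2=5.5) has section circumradius 7.570 here — a regular 6-gon; the cube at (11.5, 11.5) is present — its section is the full 24×8 rectangle; Merging all regions: the 2 present regions are separate (no shared area or edge), so areas and boundary lengths simply add and each stays a separate island — 2 connected regions. The result has 2 disconnected regions.

2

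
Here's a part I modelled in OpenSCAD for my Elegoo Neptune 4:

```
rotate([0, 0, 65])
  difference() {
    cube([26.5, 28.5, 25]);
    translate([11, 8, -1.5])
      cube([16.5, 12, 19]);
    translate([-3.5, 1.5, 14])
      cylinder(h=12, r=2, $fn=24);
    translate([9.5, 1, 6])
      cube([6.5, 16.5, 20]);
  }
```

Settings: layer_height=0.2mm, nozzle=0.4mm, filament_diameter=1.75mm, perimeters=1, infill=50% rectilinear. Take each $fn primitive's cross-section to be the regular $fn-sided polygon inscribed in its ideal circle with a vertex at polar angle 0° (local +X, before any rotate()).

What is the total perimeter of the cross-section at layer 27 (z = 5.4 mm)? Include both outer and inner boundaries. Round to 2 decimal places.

141.00 mm

At z = 5.4 mm: the cube is present — its section is the full 26.5×28.5 rectangle (perimeter 110.00 mm); the 16.5×12 cube at (11, 8) contributes its full rectangle (perimeter 57.00 mm); the cylinder at (-3.5, 1.5) is absent (z outside [14, 26]); the cube at (9.5, 1) is not intersected at this z (z outside [6, 26]); Subtracting the remaining from the first: starting from the 26.5×28.5 cube, the 16.5×12 cube at (11, 8) partially overlaps it — only the 186.00 mm² overlap (of its 198.00 mm²) is removed, clipping the outline — boundary = 141.00 mm; (rotated 65° about Z; rotation is an isometry so areas/perimeters/island counts are preserved). Overall, the cross-section is a single solid region. Total boundary length (outer) = 141.00 mm.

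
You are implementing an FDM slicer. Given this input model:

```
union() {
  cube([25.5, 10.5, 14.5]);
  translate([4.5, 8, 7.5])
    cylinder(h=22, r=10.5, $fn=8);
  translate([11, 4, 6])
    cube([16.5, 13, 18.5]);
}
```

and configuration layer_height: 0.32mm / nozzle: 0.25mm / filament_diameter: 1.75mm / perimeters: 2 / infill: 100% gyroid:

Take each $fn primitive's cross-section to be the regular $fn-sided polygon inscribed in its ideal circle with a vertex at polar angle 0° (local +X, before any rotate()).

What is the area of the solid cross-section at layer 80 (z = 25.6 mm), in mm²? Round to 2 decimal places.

At z = 25.6 mm: the cube does not reach this height (z outside [0, 14.5]); the cylinder at (4.5, 8): section is a regular 8-gon, circumradius r=10.5 (area = (8/2)·10.500²·sin(360°/8) = 311.83 mm²); the cube at (11, 4) does not reach this height (z outside [6, 24.5]); Taking the union: only the r=10.5 cylinder at (4.5, 8) is present, so the union is just that shape — area = 311.83 mm². Overall, the cross-section is a single solid region. Net area = 311.83 mm².

311.83 mm²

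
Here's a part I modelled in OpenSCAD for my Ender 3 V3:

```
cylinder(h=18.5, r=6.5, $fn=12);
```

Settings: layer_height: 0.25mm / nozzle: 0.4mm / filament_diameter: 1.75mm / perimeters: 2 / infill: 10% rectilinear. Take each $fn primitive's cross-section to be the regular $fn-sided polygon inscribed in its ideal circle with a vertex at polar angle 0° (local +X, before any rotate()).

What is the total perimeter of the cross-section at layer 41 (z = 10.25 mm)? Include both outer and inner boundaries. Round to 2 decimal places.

At z = 10.25 mm: the cylinder: section is a regular 12-gon, circumradius r=6.5 (perimeter = 2·12·6.500·sin(180°/12) = 40.38 mm). Overall, the cross-section is a single solid region. Total boundary length (outer) = 40.38 mm.

40.38 mm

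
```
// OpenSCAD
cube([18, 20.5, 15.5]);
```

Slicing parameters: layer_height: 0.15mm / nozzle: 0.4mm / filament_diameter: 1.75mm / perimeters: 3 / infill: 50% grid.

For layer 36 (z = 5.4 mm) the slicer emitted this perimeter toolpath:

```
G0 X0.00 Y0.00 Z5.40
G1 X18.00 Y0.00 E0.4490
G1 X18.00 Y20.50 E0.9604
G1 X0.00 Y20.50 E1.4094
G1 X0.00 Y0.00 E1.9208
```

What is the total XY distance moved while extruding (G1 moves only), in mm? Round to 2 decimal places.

Sum the Euclidean lengths of each G1 segment: total = 77.00 mm.

77.00 mm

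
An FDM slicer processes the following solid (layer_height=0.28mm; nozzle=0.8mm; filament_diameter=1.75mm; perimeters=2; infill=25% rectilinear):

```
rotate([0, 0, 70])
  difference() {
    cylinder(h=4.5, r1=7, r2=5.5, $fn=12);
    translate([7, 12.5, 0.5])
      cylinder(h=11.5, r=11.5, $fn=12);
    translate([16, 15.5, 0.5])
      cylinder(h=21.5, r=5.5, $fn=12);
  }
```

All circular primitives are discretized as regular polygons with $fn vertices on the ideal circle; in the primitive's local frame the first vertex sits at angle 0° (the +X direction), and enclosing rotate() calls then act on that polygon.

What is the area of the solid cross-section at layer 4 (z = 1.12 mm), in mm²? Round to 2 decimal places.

At z = 1.12 mm: the cone contributes a regular 12-gon of circumradius 6.627 (interpolated between r1=7 and r2=5.5 at t=0.249) (area = (12/2)·6.627²·sin(360°/12) = 131.74 mm²); the r=11.5 cylinder at (7, 12.5) contributes a regular 12-gon of circumradius 11.5 (area = (12/2)·11.500²·sin(360°/12) = 396.75 mm²); the cylinder at (16, 15.5): section is a regular 12-gon, circumradius r=5.5 (area = (12/2)·5.500²·sin(360°/12) = 90.75 mm²); Taking the first minus the rest: starting from the cone (131.74 mm²), the r=11.5 cylinder at (7, 12.5) partially overlaps it — only the 22.54 mm² overlap (of its 396.75 mm²) is removed, clipping the outline; the r=5.5 cylinder at (16, 15.5) misses the remaining region (no effect) — area = 109.20 mm²; (rotated 70° about Z; rotation is an isometry so areas/perimeters/island counts are preserved). Overall, the cross-section is a single solid region. Net area = 109.20 mm².

109.20 mm²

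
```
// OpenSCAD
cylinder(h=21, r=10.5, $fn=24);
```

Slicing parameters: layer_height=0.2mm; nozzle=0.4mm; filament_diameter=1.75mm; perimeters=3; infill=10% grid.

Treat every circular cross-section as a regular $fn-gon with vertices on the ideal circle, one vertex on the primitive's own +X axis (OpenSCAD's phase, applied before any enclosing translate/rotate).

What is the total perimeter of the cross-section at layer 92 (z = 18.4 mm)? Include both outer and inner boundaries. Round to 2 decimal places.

At z = 18.4 mm: the cylinder: section is a regular 24-gon, circumradius r=10.5 (perimeter = 2·24·10.500·sin(180°/24) = 65.79 mm). Overall, the cross-section is a single solid region. Total boundary length (outer) = 65.79 mm.

65.79 mm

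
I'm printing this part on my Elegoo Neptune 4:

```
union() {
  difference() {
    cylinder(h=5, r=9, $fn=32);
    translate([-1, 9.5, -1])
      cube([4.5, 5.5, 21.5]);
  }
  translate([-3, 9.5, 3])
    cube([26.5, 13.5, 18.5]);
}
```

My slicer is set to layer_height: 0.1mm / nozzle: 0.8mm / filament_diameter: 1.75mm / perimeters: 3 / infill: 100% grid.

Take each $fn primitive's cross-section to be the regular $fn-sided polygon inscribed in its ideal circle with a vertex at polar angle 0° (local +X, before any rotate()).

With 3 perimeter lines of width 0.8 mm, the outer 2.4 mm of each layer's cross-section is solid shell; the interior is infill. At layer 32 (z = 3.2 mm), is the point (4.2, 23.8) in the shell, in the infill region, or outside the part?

At z = 3.2 mm: the r=9 cylinder gives a regular 32-gon of circumradius 9 (constant along its height); the cube at (-1, 9.5) is present — its section is the full 4.5×5.5 rectangle; Taking the first minus the rest: starting from the r=9 cylinder, the 4.5×5.5 cube at (-1, 9.5) misses the remaining region (no effect) — 1 connected region; the cube at (-3, 9.5) (footprint 26.5×13.5) is included at this height; Combining (union): the 2 present regions are separate (no shared area or edge), so areas and boundary lengths simply add and each stays a separate island — 2 connected regions. Overall, the cross-section has 2 separate islands. The nearest boundary edge runs (-3.00, 23.00)→(23.50, 23.00); distance from the point to it = 0.80 mm. The point is not inside any of the regions above, so it lies outside the cross-section (0.80 mm from the nearest boundary).

outside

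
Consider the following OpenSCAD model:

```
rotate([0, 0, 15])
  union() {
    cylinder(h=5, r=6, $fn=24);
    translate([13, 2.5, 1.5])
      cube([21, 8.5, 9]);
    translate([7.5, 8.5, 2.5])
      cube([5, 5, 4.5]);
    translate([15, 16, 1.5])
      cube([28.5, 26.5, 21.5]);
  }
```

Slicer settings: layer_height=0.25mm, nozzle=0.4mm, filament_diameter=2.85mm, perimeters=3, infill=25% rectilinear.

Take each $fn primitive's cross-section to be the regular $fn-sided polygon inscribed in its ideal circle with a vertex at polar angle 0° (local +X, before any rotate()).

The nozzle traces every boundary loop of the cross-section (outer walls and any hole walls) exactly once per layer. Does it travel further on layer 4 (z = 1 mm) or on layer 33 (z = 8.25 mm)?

layer 33 (z = 8.25 mm)

Layer 4 (z = 1): the r=6 cylinder contributes a regular 24-gon of circumradius 6 (perimeter = 2·24·6.000·sin(180°/24) = 37.59 mm); the cube at (13, 2.5) does not reach this height (z outside [1.5, 10.5]); the cube at (7.5, 8.5) does not reach this height (z outside [2.5, 7]); the cube at (15, 16) does not reach this height (z outside [1.5, 23]); Combining (union): only the r=6 cylinder is present, so the union is just that shape — boundary = 37.59 mm; (rotated 15° about Z; rotation is an isometry so areas/perimeters/island counts are preserved). So its perimeter = 37.59 mm. Layer 33 (z = 8.25): the cylinder does not reach this height (z outside [0, 5]); the cube at (13, 2.5) is present — its section is the full 21×8.5 rectangle (perimeter 59.00 mm); the cube at (7.5, 8.5) is absent (z outside [2.5, 7]); the cube at (15, 16) (footprint 28.5×26.5) is included at this height (perimeter 110.00 mm); Merging all regions: the 2 present regions are separate (no shared area or edge), so areas and boundary lengths simply add and each stays a separate island — boundary = 169.00 mm; (whole slice rotated 15° about Z — lengths, areas and connectivity unchanged). So its perimeter = 169.00 mm. Layer 33 is larger (169.00 vs 37.59 mm).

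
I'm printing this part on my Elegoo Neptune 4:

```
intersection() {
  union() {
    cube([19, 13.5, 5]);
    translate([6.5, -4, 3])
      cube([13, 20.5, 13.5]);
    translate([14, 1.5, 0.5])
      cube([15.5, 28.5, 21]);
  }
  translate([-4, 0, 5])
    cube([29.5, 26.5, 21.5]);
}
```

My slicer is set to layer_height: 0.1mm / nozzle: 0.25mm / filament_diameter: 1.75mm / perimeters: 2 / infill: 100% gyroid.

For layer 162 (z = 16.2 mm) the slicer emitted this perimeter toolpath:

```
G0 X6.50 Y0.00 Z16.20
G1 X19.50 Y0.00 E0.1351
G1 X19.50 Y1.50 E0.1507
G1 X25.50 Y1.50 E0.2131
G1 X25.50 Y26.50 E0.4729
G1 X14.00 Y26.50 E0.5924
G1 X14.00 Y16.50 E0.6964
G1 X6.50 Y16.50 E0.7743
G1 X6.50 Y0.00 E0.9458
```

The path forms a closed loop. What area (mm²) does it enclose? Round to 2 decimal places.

Apply the shoelace formula to the sequence of (X, Y) vertices; enclosed area = 419.50 mm².

419.50 mm²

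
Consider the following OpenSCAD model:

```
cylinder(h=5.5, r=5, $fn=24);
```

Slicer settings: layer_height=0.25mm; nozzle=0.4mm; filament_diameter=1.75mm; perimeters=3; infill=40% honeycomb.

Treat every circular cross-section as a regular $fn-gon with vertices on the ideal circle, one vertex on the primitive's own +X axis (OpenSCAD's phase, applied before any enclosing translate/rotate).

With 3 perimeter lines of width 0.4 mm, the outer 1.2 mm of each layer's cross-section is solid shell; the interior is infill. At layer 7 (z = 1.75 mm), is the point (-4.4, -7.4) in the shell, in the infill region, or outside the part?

outside

At z = 1.75 mm: the r=5 cylinder contributes a regular 24-gon of circumradius 5. Overall, the cross-section is a single solid region. The nearest boundary edge runs (-3.54, -3.54)→(-2.50, -4.33); distance from the point to it = 3.61 mm. The point is not inside any of the regions above, so it lies outside the cross-section (3.61 mm from the nearest boundary).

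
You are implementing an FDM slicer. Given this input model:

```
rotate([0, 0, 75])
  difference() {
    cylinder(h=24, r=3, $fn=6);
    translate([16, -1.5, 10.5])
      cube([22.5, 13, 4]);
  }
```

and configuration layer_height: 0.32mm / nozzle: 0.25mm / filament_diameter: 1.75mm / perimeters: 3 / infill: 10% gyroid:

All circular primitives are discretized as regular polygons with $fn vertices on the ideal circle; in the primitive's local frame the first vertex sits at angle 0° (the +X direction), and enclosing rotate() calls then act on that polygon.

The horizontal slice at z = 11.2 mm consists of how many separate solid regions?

1

At z = 11.2 mm: the r=3 cylinder contributes a regular 6-gon of circumradius 3; the cube at (16, -1.5) is present — its section is the full 22.5×13 rectangle; After the difference (first − rest): starting from the r=3 cylinder, the 22.5×13 cube at (16, -1.5) misses the remaining region (no effect) — 1 connected region; (whole slice rotated 75° about Z — lengths, areas and connectivity unchanged). The result has 1 disconnected region.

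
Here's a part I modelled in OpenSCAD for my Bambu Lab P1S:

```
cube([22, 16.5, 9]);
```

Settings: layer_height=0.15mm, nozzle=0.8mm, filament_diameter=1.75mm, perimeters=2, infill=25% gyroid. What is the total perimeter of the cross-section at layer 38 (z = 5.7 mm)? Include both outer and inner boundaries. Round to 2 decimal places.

At z = 5.7 mm: the 22×16.5 cube contributes its full rectangle (perimeter 77.00 mm). Overall, the cross-section is a single solid region. Total boundary length (outer) = 77.00 mm.

77.00 mm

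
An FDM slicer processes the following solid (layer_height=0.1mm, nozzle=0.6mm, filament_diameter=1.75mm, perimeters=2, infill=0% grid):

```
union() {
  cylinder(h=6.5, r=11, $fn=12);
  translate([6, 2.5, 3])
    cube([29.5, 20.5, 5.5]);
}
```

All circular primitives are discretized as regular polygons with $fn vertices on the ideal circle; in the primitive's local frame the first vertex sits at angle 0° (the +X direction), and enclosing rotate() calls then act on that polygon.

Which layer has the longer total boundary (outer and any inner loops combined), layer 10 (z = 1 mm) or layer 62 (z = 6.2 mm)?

Layer 10 (z = 1): the r=11 cylinder contributes a regular 12-gon of circumradius 11 (perimeter = 2·12·11.000·sin(180°/12) = 68.33 mm); the cube at (6, 2.5) does not reach this height (z outside [3, 8.5]); Combining (union): only the r=11 cylinder is present, so the union is just that shape — boundary = 68.33 mm. So its perimeter = 68.33 mm. Layer 62 (z = 6.2): the cylinder: section is a regular 12-gon, circumradius r=11 (perimeter = 2·12·11.000·sin(180°/12) = 68.33 mm); the cube at (6, 2.5) (footprint 29.5×20.5) is included at this height (perimeter 100.00 mm); Combining (union): the regions partially overlap (shared area 18.00 mm²), so the edge portions inside another operand are dropped and the merged outline is re-measured after clipping — boundary = 149.38 mm. So its perimeter = 149.38 mm. Layer 62 is larger (149.38 vs 68.33 mm).

layer 62 (z = 6.2 mm)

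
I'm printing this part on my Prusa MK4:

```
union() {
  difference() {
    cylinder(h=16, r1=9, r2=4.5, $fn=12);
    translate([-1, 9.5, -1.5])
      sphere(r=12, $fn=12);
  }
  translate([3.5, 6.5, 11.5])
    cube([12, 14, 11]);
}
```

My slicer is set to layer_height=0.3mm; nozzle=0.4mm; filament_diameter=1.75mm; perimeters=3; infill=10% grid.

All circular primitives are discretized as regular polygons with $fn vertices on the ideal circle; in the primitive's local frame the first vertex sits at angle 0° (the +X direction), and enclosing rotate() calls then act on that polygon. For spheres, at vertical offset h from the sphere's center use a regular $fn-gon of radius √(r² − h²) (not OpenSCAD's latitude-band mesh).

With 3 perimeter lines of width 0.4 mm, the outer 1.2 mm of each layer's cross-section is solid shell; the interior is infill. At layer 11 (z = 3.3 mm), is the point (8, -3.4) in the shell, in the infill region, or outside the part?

At z = 3.3 mm: the cone (r1=9→r2=4.5) has section circumradius 8.072 here — a regular 12-gon; the sphere at (-1, 9.5): section is a regular 12-gon, circumradius = √(r²−h²) = √(12²−4.8²) = 10.998; Taking the first minus the rest: starting from the cone, the r=12 sphere at (-1, 9.5) partially overlaps it — only the 100.20 mm² overlap (of its 362.88 mm²) is removed, clipping the outline — 1 connected region; the cube at (3.5, 6.5) is not intersected at this z (z outside [11.5, 22.5]); Merging all regions: only the result so far is present, so the union is just that shape — 1 connected region. Overall, the cross-section is a single solid region. The nearest boundary edge runs (8.07, 0.00)→(6.99, -4.04); distance from the point to it = 0.81 mm. The point is not inside any of the regions above, so it lies outside the cross-section (0.81 mm from the nearest boundary).

outside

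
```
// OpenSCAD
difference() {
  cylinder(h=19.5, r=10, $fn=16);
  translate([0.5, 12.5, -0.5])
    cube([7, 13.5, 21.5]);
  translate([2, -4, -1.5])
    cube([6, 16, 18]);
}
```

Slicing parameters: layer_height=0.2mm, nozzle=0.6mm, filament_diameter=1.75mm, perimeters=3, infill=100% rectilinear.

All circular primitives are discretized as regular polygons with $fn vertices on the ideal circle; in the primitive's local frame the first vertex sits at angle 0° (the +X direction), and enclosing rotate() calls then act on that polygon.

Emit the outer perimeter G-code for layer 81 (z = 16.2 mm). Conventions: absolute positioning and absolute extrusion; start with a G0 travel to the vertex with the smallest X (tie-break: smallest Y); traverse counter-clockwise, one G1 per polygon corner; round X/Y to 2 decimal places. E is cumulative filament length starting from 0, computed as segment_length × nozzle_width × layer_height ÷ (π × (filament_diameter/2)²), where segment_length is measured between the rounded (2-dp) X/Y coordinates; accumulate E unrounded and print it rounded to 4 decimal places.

At z = 16.2 mm: the r=10 cylinder gives a regular 16-gon of circumradius 10 (constant along its height); the 7×13.5 cube at (0.5, 12.5) contributes its full rectangle; the cube at (2, -4) (footprint 6×16) is included at this height; Subtracting the remaining from the first: starting from the r=10 cylinder, the 7×13.5 cube at (0.5, 12.5) misses the remaining region (no effect); the 6×16 cube at (2, -4) partially overlaps it — only the 73.59 mm² overlap (of its 96.00 mm²) is removed, clipping the outline — 1 connected region. The outline is a single polygon with 18 vertices. Extrusion per mm of travel: 0.6 × 0.2 / (π × 0.875²) = 0.049890. Accumulating E over each segment gives final E = 4.2046.

G0 X-10.00 Y0.00 Z16.20
G1 X-9.24 Y-3.83 E0.1948
G1 X-7.07 Y-7.07 E0.3894
G1 X-3.83 Y-9.24 E0.5839
G1 X0.00 Y-10.00 E0.7787
G1 X3.83 Y-9.24 E0.9735
G1 X7.07 Y-7.07 E1.1681
G1 X9.24 Y-3.83 E1.3626
G1 X10.00 Y0.00 E1.5574
G1 X9.24 Y3.83 E1.7522
G1 X8.00 Y5.68 E1.8633
G1 X8.00 Y-4.00 E2.3463
G1 X2.00 Y-4.00 E2.6456
G1 X2.00 Y9.60 E3.3241
G1 X0.00 Y10.00 E3.4259
G1 X-3.83 Y9.24 E3.6207
G1 X-7.07 Y7.07 E3.8152
G1 X-9.24 Y3.83 E4.0098
G1 X-10.00 Y0.00 E4.2046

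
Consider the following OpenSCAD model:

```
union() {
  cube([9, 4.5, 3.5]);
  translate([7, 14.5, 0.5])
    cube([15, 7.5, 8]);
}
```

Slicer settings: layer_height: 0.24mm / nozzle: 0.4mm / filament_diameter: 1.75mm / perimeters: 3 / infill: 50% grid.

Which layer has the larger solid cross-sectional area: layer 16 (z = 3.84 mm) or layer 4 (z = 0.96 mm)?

layer 4 (z = 0.96 mm)

Layer 16 (z = 3.84): the cube does not reach this height (z outside [0, 3.5]); the 15×7.5 cube at (7, 14.5) contributes its full rectangle (area 112.50 mm²); Merging all regions: only the 15×7.5 cube at (7, 14.5) is present, so the union is just that shape — area = 112.50 mm². So its area = 112.50 mm². Layer 4 (z = 0.96): the cube (footprint 9×4.5) is included at this height (area 40.50 mm²); the 15×7.5 cube at (7, 14.5) contributes its full rectangle (area 112.50 mm²); Taking the union: the 2 present regions are separate (no shared area or edge), so areas and boundary lengths simply add and each stays a separate island — area = 153.00 mm². So its area = 153.00 mm². Layer 4 is larger (153.00 vs 112.50 mm²).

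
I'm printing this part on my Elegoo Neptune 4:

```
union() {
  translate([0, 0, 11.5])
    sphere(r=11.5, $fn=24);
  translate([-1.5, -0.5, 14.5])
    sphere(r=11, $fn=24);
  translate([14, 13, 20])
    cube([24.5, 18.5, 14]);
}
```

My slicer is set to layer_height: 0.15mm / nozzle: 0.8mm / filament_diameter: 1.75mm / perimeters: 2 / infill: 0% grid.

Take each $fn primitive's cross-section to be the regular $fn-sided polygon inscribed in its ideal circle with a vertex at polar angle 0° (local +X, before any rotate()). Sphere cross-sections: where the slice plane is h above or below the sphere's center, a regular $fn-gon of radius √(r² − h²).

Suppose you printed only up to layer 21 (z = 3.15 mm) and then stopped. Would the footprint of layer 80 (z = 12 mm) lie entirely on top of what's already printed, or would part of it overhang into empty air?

part overhangs

Compare the two slices. At z = 3.15: the r=11.5 sphere contributes a regular 24-gon of circumradius √(11.5²−8.35²) = 7.907 (area = (24/2)·7.907²·sin(360°/24) = 194.20 mm²); the sphere at (-1.5, -0.5) is not intersected at this z (|z−center|=11.350 > r=11); the cube at (14, 13) is absent (z outside [20, 34]); Combining (union): only the r=11.5 sphere is present, so the union is just that shape — area = 194.20 mm². At z = 12: the sphere: section is a regular 24-gon, circumradius = √(r²−h²) = √(11.5²−0.5²) = 11.489 (area = (24/2)·11.489²·sin(360°/24) = 409.97 mm²); the r=11 sphere at (-1.5, -0.5) contributes a regular 24-gon of circumradius √(11²−2.5²) = 10.712 (area = (24/2)·10.712²·sin(360°/24) = 356.39 mm²); the cube at (14, 13) is absent (z outside [20, 34]); Taking the union: the regions partially overlap — summed areas 766.36 mm² minus the doubly-counted overlap 344.00 mm² gives 422.36 mm² — area = 422.36 mm². Checking containment: at z = 12 the cross-section extends beyond the z = 3.15 cross-section by about 228.16 mm².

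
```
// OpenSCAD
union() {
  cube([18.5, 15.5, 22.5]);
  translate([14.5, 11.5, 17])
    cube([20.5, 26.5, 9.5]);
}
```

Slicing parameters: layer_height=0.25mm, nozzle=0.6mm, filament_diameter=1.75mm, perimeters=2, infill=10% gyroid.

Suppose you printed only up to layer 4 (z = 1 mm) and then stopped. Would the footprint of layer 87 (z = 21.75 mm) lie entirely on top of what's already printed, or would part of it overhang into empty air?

part overhangs

Compare the two slices. At z = 1: the cube is present — its section is the full 18.5×15.5 rectangle (area 286.75 mm²); the cube at (14.5, 11.5) is not intersected at this z (z outside [17, 26.5]); Combining (union): only the 18.5×15.5 cube is present, so the union is just that shape — area = 286.75 mm². At z = 21.75: the cube is present — its section is the full 18.5×15.5 rectangle (area 286.75 mm²); the cube at (14.5, 11.5) is present — its section is the full 20.5×26.5 rectangle (area 543.25 mm²); Taking the union: the regions partially overlap — summed areas 830.00 mm² minus the doubly-counted overlap 16.00 mm² gives 814.00 mm² — area = 814.00 mm². Checking containment: at z = 21.75 the cross-section extends beyond the z = 1 cross-section by about 527.25 mm².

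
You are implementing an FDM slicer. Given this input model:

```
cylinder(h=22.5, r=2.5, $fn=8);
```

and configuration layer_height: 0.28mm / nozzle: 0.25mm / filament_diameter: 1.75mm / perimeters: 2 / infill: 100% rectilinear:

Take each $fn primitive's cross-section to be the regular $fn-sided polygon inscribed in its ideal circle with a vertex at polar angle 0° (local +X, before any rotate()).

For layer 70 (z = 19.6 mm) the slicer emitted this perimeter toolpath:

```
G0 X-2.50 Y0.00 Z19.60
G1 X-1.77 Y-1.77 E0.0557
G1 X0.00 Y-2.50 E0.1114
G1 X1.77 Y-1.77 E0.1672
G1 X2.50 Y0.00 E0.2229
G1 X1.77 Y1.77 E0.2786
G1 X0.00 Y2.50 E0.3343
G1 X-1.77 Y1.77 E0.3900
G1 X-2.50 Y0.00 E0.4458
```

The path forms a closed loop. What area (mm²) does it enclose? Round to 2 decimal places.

Apply the shoelace formula to the sequence of (X, Y) vertices; enclosed area = 17.70 mm².

17.70 mm²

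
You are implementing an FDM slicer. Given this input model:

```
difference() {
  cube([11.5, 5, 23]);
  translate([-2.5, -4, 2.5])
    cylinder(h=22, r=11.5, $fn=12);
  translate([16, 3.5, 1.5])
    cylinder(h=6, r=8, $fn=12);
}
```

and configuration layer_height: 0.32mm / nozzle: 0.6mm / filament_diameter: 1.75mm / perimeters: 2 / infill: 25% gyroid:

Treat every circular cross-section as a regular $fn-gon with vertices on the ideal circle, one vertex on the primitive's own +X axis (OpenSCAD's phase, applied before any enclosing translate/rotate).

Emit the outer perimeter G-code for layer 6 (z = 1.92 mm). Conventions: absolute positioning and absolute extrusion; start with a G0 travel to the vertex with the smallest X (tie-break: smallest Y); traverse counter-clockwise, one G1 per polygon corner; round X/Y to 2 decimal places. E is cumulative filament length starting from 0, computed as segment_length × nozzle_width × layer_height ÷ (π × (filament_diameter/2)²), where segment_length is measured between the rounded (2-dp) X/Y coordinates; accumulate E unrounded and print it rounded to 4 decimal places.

At z = 1.92 mm: the cube (footprint 11.5×5) is included at this height; the cylinder at (-2.5, -4) does not reach this height (z outside [2.5, 24.5]); the cylinder at (16, 3.5): section is a regular 12-gon, circumradius r=8; After the difference (first − rest): starting from the 11.5×5 cube, the r=8 cylinder at (16, 3.5) partially overlaps it — only the 15.56 mm² overlap (of its 192.00 mm²) is removed, clipping the outline — 1 connected region. The outline is a single polygon with 5 vertices. Extrusion per mm of travel: 0.6 × 0.32 / (π × 0.875²) = 0.079824. Accumulating E over each segment gives final E = 2.1965.

G0 X0.00 Y0.00 Z1.92
G1 X8.94 Y0.00 E0.7136
G1 X8.00 Y3.50 E1.0029
G1 X8.40 Y5.00 E1.1268
G1 X0.00 Y5.00 E1.7974
G1 X0.00 Y0.00 E2.1965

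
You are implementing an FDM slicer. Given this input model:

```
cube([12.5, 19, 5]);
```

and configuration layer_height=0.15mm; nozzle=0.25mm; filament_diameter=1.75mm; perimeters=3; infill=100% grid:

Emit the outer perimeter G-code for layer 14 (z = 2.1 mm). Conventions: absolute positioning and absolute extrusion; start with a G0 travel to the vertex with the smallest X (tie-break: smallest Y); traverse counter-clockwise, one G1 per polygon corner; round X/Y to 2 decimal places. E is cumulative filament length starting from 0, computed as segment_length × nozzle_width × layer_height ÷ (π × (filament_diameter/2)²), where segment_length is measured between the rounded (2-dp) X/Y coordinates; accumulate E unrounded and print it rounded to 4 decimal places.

At z = 2.1 mm: the cube is present — its section is the full 12.5×19 rectangle. The outline is a single polygon with 4 vertices. Extrusion per mm of travel: 0.25 × 0.15 / (π × 0.875²) = 0.015591. Accumulating E over each segment gives final E = 0.9822.

G0 X0.00 Y0.00 Z2.10
G1 X12.50 Y0.00 E0.1949
G1 X12.50 Y19.00 E0.4911
G1 X0.00 Y19.00 E0.6860
G1 X0.00 Y0.00 E0.9822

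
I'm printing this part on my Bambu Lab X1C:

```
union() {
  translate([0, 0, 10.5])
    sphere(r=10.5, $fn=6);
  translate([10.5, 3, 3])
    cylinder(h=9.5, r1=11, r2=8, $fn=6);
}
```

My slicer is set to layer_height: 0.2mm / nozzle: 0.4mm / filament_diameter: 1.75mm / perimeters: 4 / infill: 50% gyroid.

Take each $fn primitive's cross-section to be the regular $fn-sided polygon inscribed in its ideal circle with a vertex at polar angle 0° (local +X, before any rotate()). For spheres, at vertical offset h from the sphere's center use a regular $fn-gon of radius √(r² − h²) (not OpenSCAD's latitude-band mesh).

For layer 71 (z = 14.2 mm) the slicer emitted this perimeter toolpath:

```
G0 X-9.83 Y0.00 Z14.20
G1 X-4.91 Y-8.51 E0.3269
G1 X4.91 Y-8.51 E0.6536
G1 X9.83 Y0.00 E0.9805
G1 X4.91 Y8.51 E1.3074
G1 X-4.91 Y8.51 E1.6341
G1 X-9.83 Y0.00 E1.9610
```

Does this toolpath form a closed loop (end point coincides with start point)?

yes

Start point (G0): (-9.83, 0.00). End point (last G1): the path returns to the start — closed.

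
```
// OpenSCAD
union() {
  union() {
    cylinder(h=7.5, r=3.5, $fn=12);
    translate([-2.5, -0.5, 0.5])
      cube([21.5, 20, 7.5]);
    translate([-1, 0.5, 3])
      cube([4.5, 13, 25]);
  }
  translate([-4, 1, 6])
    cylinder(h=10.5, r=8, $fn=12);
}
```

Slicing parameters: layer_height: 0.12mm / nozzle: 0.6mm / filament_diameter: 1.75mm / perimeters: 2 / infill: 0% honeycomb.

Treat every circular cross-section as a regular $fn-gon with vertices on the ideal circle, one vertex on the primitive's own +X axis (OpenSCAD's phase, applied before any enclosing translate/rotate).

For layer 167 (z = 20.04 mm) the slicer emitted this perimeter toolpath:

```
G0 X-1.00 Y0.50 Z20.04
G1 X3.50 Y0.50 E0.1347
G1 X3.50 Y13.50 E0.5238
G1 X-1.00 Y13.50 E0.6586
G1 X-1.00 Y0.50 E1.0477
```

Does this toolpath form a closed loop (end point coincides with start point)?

Start point (G0): (-1.00, 0.50). End point (last G1): the path returns to the start — closed.

yes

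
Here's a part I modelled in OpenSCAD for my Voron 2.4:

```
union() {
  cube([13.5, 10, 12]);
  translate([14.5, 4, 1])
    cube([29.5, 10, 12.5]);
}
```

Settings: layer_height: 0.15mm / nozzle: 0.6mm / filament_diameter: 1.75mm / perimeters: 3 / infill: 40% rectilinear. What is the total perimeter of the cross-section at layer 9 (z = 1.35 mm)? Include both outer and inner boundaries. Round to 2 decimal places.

126.00 mm

At z = 1.35 mm: the cube is present — its section is the full 13.5×10 rectangle (perimeter 47.00 mm); the cube at (14.5, 4) (footprint 29.5×10) is included at this height (perimeter 79.00 mm); Combining (union): the 2 present regions are separate (no shared area or edge), so areas and boundary lengths simply add and each stays a separate island — boundary = 126.00 mm. Overall, the cross-section has 2 separate islands. Total boundary length (outer) = 126.00 mm.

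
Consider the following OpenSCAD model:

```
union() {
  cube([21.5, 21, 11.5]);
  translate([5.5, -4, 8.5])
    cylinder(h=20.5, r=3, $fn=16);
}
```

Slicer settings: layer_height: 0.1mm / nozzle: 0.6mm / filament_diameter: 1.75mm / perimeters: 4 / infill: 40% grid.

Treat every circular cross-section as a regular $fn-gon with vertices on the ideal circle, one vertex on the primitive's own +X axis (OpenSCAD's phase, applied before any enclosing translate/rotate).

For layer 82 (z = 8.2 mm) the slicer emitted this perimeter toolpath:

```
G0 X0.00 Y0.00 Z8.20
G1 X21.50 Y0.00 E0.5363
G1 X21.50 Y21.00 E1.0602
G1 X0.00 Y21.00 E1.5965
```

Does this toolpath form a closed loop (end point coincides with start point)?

no

Start point (G0): (0.00, 0.00). End point (last G1): the path does not return to the start — open.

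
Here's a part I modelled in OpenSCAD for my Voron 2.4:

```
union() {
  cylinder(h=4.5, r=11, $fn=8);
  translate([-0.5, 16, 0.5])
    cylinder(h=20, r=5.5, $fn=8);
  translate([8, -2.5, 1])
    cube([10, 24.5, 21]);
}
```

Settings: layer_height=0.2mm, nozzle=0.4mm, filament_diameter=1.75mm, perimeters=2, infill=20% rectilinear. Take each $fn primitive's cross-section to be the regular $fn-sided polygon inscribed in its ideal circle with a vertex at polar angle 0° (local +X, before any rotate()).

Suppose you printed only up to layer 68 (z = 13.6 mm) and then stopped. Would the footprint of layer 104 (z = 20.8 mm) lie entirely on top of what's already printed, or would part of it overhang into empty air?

entirely on top

Compare the two slices. At z = 13.6: the cylinder does not reach this height (z outside [0, 4.5]); the r=5.5 cylinder at (-0.5, 16) contributes a regular 8-gon of circumradius 5.5 (area = (8/2)·5.500²·sin(360°/8) = 85.56 mm²); the cube at (8, -2.5) (footprint 10×24.5) is included at this height (area 245.00 mm²); Taking the union: the 2 present regions are separate (no shared area or edge), so areas and boundary lengths simply add and each stays a separate island — area = 330.56 mm². At z = 20.8: the cylinder is absent (z outside [0, 4.5]); the cylinder at (-0.5, 16) does not reach this height (z outside [0.5, 20.5]); the 10×24.5 cube at (8, -2.5) contributes its full rectangle (area 245.00 mm²); Taking the union: only the 10×24.5 cube at (8, -2.5) is present, so the union is just that shape — area = 245.00 mm². Checking containment: the cross-section at z = 20.8 is a subset of the cross-section at z = 13.6.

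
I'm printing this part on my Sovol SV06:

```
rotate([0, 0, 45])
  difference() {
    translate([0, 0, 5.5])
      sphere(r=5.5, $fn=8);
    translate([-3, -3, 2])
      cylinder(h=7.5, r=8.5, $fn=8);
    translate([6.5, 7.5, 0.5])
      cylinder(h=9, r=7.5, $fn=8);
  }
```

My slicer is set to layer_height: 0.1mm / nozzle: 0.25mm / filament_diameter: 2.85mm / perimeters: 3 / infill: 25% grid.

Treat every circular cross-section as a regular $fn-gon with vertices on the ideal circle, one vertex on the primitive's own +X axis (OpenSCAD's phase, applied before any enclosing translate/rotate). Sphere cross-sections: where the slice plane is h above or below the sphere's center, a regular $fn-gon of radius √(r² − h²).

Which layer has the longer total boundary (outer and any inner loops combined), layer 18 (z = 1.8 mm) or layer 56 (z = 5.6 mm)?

layer 18 (z = 1.8 mm)

Layer 18 (z = 1.8): the r=5.5 sphere slices to a regular 8-gon of circumradius 4.069 (√(r²−h²) with h=3.7 from center) (perimeter = 2·8·4.069·sin(180°/8) = 24.92 mm); the cylinder at (-3, -3) is absent (z outside [2, 9.5]); the cylinder at (6.5, 7.5): section is a regular 8-gon, circumradius r=7.5 (perimeter = 2·8·7.500·sin(180°/8) = 45.92 mm); Subtracting the remaining from the first: starting from the r=5.5 sphere, the r=7.5 cylinder at (6.5, 7.5) partially overlaps it — only the 3.26 mm² overlap (of its 159.10 mm²) is removed, clipping the outline — boundary = 24.92 mm; (rotated 45° about Z; rotation is an isometry so areas/perimeters/island counts are preserved). So its perimeter = 24.92 mm. Layer 56 (z = 5.6): the r=5.5 sphere slices to a regular 8-gon of circumradius 5.499 (√(r²−h²) with h=0.1 from center) (perimeter = 2·8·5.499·sin(180°/8) = 33.67 mm); the r=8.5 cylinder at (-3, -3) gives a regular 8-gon of circumradius 8.5 (constant along its height) (perimeter = 2·8·8.500·sin(180°/8) = 52.04 mm); the r=7.5 cylinder at (6.5, 7.5) gives a regular 8-gon of circumradius 7.5 (constant along its height) (perimeter = 2·8·7.500·sin(180°/8) = 45.92 mm); Subtracting the remaining from the first: starting from the r=5.5 sphere, the r=8.5 cylinder at (-3, -3) partially overlaps it — only the 75.10 mm² overlap (of its 204.35 mm²) is removed, clipping the outline; the r=7.5 cylinder at (6.5, 7.5) partially overlaps it — only the 7.42 mm² overlap (of its 159.10 mm²) is removed, clipping the outline — boundary = 11.62 mm; (rotated 45° about Z; rotation is an isometry so areas/perimeters/island counts are preserved). So its perimeter = 11.62 mm. Layer 18 is larger (24.92 vs 11.62 mm).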